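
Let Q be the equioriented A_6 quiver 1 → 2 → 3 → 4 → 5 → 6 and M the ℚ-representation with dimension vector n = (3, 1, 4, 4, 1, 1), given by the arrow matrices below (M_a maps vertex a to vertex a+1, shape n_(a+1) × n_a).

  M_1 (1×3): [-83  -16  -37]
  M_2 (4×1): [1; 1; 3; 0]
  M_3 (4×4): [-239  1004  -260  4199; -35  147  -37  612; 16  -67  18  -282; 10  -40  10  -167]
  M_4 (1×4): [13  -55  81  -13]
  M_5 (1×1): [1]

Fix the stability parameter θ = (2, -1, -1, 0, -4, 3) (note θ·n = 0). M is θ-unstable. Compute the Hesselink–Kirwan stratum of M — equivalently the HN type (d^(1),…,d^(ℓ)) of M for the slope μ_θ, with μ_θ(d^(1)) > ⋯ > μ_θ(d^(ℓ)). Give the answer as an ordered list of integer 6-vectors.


Barcode: M ≅ I[1,1]^2, I[1,6], I[3,4]^3. HN layers by μ_θ (5 steps, strictly decreasing):
  μ^(1)=3; μ^(2)=2; μ^(3)=0; μ^(4)=-4/5; μ^(5)=-1

((0, 0, 0, 0, 0, 1); (2, 0, 0, 0, 0, 0); (0, 0, 0, 3, 0, 0); (1, 1, 1, 1, 1, 0); (0, 0, 3, 0, 0, 0))


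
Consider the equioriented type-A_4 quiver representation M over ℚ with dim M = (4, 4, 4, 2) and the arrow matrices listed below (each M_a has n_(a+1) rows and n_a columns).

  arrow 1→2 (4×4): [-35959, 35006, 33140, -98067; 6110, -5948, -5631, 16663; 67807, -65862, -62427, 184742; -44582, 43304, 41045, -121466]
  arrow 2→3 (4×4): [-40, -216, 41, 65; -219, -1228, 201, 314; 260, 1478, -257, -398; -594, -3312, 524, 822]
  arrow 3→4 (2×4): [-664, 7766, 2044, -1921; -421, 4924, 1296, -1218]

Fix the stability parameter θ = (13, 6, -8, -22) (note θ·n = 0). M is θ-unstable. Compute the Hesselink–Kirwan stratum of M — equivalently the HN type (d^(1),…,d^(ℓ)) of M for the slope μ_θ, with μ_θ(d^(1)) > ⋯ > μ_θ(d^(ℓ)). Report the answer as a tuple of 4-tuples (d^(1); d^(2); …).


Barcode: M ≅ I[1,1], I[1,3]^2, I[1,4], I[2,2], I[3,4]. HN layers by μ_θ (5 steps, strictly decreasing):
  μ^(1)=13; μ^(2)=6; μ^(3)=11/3; μ^(4)=-11/4; μ^(5)=-15

((1, 0, 0, 0); (0, 1, 0, 0); (2, 2, 2, 0); (1, 1, 1, 1); (0, 0, 1, 1))


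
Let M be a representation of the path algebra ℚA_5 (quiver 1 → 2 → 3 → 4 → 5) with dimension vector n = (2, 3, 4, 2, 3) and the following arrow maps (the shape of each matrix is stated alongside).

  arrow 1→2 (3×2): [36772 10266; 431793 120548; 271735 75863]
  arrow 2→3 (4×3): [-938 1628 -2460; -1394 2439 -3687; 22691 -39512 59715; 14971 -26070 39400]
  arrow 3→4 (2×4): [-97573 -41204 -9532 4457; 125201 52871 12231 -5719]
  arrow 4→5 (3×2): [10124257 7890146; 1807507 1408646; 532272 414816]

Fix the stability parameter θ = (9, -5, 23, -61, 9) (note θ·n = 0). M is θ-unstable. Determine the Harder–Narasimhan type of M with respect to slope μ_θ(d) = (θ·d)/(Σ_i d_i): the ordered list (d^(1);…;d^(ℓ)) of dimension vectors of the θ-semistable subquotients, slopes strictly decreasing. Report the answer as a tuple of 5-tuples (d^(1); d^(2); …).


Via rank(M_{q-1}∘⋯∘M_p): M ≅ I[1,4], I[1,5], I[2,3], I[3,3], I[5,5]^2.
μ_θ-semistable layers: μ^(1)=23; μ^(2)=9; μ^(3)=-5; μ^(4)=-17/2

((0, 0, 2, 0, 0); (0, 0, 0, 0, 3); (0, 1, 0, 0, 0); (2, 2, 2, 2, 0))


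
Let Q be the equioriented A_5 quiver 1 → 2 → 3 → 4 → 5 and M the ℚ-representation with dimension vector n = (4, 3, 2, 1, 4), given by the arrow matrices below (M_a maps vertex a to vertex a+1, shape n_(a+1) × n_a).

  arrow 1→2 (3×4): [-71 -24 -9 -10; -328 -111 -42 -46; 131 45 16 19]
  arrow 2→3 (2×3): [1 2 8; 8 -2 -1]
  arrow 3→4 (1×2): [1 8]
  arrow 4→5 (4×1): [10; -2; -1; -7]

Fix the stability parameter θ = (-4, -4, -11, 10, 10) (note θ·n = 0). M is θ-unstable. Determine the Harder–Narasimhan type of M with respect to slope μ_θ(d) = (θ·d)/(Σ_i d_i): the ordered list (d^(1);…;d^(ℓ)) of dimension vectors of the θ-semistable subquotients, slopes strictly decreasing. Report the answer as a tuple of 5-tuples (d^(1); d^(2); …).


Barcode: M ≅ I[1,1], I[1,2], I[1,3], I[1,5], I[5,5]^3. HN layers by μ_θ (3 steps, strictly decreasing):
  μ^(1)=10; μ^(2)=-4; μ^(3)=-19/3

((0, 0, 0, 1, 4); (2, 1, 0, 0, 0); (2, 2, 2, 0, 0))


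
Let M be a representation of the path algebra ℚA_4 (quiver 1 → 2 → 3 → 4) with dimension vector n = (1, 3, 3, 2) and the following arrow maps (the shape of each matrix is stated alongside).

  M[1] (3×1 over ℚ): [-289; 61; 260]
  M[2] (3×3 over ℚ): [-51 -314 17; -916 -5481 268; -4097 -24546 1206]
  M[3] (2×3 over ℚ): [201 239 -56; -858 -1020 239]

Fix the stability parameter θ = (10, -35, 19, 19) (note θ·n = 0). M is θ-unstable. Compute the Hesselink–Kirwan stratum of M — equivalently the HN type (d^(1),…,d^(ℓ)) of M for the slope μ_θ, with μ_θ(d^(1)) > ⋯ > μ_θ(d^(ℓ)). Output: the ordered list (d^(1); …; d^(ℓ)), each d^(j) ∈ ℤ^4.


Interval decomposition of M: I[1,4], I[2,3], I[2,4].
HN type (ℓ=3): μ^(1)=19; μ^(2)=-25/2; μ^(3)=-35

((0, 0, 3, 2); (1, 1, 0, 0); (0, 2, 0, 0))


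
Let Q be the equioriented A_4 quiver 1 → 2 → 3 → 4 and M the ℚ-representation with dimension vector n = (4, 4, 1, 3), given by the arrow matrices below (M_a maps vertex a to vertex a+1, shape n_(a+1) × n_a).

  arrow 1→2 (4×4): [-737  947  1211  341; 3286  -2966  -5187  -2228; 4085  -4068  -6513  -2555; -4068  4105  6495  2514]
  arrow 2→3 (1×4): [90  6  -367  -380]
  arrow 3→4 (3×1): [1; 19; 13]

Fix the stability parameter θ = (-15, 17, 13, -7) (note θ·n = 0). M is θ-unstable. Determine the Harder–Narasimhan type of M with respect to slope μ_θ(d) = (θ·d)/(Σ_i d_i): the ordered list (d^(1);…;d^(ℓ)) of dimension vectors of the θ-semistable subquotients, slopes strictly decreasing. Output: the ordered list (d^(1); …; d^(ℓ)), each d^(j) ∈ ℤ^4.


Interval decomposition of M: I[1,2]^3, I[1,4], I[4,4]^2.
HN type (ℓ=4): μ^(1)=17; μ^(2)=23/3; μ^(3)=-7; μ^(4)=-15

((0, 3, 0, 0); (0, 1, 1, 1); (0, 0, 0, 2); (4, 0, 0, 0))


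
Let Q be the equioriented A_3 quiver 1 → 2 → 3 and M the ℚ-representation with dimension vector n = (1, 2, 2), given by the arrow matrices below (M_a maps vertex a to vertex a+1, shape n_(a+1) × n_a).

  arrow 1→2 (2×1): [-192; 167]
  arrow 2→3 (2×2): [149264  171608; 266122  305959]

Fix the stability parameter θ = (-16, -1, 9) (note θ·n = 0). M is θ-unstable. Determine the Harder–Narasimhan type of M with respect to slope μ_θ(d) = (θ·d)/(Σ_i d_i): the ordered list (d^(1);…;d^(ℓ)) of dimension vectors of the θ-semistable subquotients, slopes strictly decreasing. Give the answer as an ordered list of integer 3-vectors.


Via rank(M_{q-1}∘⋯∘M_p): M ≅ I[1,3], I[2,2], I[3,3].
μ_θ-semistable layers: μ^(1)=9; μ^(2)=-1; μ^(3)=-16

((0, 0, 2); (0, 2, 0); (1, 0, 0))


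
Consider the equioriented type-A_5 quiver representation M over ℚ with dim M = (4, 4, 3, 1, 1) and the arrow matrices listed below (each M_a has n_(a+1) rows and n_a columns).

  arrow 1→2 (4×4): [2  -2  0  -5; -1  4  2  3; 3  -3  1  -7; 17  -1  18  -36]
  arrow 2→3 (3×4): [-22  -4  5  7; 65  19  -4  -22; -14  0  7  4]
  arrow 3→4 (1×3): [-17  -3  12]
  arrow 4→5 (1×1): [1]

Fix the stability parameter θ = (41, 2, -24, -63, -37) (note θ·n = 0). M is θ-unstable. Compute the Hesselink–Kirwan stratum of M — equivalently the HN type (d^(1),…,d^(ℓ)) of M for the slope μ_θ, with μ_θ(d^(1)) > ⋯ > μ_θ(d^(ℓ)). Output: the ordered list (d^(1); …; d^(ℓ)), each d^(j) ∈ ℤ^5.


Barcode: M ≅ I[1,2], I[1,3]^2, I[1,5]. HN layers by μ_θ (3 steps, strictly decreasing):
  μ^(1)=43/2; μ^(2)=19/3; μ^(3)=-81/5

((1, 1, 0, 0, 0); (2, 2, 2, 0, 0); (1, 1, 1, 1, 1))


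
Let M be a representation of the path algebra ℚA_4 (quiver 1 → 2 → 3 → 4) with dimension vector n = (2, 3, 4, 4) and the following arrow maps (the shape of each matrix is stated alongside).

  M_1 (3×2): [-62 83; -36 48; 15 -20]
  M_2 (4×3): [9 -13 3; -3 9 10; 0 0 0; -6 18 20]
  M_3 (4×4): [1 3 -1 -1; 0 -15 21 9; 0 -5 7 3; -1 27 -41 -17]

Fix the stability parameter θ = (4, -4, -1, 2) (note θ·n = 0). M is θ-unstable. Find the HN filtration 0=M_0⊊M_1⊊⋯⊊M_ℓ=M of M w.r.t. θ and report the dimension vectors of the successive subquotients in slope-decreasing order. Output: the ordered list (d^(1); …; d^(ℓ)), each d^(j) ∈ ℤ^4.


Interval decomposition of M: I[1,4]^2, I[2,2], I[3,3]^2, I[4,4]^2.
HN type (ℓ=4): μ^(1)=2; μ^(2)=-1/3; μ^(3)=-1; μ^(4)=-4

((0, 0, 0, 4); (2, 2, 2, 0); (0, 0, 2, 0); (0, 1, 0, 0))


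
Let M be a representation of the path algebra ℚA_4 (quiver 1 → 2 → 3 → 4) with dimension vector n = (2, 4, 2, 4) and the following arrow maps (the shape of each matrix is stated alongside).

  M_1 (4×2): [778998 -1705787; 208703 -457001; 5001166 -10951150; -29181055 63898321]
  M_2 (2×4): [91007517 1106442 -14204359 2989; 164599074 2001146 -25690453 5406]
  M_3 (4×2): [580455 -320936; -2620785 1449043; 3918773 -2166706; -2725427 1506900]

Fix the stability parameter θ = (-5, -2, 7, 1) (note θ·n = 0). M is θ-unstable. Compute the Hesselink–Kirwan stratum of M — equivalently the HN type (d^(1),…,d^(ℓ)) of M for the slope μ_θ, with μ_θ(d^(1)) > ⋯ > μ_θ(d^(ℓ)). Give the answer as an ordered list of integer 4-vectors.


Via rank(M_{q-1}∘⋯∘M_p): M ≅ I[1,2], I[1,4], I[2,2], I[2,4], I[4,4]^2.
μ_θ-semistable layers: μ^(1)=4; μ^(2)=1; μ^(3)=-2; μ^(4)=-5

((0, 0, 2, 2); (0, 0, 0, 2); (0, 4, 0, 0); (2, 0, 0, 0))


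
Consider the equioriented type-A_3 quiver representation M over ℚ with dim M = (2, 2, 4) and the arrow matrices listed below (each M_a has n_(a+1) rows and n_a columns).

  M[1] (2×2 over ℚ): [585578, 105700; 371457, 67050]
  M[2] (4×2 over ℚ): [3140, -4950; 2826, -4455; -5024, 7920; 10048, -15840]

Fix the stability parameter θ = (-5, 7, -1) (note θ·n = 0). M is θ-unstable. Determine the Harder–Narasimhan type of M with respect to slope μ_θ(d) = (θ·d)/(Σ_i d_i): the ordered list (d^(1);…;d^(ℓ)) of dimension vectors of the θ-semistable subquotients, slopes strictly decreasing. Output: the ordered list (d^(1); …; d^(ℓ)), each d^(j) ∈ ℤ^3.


Interval decomposition of M: I[1,1], I[1,3], I[2,2], I[3,3]^3.
HN type (ℓ=4): μ^(1)=7; μ^(2)=3; μ^(3)=-1; μ^(4)=-5

((0, 1, 0); (0, 1, 1); (0, 0, 3); (2, 0, 0))


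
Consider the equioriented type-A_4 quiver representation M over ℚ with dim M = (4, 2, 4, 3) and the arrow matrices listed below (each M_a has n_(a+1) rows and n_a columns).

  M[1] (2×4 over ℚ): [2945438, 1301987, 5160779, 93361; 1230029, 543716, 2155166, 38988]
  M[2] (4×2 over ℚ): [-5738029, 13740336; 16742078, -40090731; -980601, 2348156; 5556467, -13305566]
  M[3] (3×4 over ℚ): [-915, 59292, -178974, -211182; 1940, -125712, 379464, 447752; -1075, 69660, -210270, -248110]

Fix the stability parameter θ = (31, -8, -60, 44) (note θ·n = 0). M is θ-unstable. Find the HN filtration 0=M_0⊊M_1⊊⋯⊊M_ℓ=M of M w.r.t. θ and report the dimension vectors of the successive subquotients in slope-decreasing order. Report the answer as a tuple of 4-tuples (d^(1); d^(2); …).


Interval decomposition of M: I[1,1]^2, I[1,3], I[1,4], I[3,3]^2, I[4,4]^2.
HN type (ℓ=4): μ^(1)=44; μ^(2)=31; μ^(3)=-37/3; μ^(4)=-60

((0, 0, 0, 3); (2, 0, 0, 0); (2, 2, 2, 0); (0, 0, 2, 0))


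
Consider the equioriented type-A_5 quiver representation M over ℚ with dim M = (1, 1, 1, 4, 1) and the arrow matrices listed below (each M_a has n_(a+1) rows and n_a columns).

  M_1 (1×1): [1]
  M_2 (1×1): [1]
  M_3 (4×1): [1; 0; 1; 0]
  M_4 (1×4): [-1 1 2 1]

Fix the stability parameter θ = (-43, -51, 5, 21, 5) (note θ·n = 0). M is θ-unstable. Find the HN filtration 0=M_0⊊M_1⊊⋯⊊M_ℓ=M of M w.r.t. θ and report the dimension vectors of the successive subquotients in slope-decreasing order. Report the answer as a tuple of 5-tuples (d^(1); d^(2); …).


Barcode: M ≅ I[1,5], I[4,4]^3. HN layers by μ_θ (4 steps, strictly decreasing):
  μ^(1)=21; μ^(2)=13; μ^(3)=5; μ^(4)=-47

((0, 0, 0, 3, 0); (0, 0, 0, 1, 1); (0, 0, 1, 0, 0); (1, 1, 0, 0, 0))


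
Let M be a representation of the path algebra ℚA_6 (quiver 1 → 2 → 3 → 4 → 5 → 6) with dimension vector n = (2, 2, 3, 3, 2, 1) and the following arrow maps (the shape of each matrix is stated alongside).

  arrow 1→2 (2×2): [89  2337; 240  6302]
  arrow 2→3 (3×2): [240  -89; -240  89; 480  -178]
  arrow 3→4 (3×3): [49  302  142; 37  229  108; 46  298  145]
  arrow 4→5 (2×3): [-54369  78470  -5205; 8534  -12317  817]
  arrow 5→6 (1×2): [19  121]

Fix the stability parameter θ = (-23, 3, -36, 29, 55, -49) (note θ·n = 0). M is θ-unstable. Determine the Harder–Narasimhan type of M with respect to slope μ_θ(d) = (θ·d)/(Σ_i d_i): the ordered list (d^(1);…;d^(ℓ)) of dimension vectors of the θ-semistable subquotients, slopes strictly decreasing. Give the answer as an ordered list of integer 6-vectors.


Via rank(M_{q-1}∘⋯∘M_p): M ≅ I[1,2], I[1,6], I[3,4], I[3,5].
μ_θ-semistable layers: μ^(1)=55; μ^(2)=29; μ^(3)=35/3; μ^(4)=3; μ^(5)=-33/2; μ^(6)=-23; μ^(7)=-36

((0, 0, 0, 0, 1, 0); (0, 0, 0, 2, 0, 0); (0, 0, 0, 1, 1, 1); (0, 1, 0, 0, 0, 0); (0, 1, 1, 0, 0, 0); (2, 0, 0, 0, 0, 0); (0, 0, 2, 0, 0, 0))


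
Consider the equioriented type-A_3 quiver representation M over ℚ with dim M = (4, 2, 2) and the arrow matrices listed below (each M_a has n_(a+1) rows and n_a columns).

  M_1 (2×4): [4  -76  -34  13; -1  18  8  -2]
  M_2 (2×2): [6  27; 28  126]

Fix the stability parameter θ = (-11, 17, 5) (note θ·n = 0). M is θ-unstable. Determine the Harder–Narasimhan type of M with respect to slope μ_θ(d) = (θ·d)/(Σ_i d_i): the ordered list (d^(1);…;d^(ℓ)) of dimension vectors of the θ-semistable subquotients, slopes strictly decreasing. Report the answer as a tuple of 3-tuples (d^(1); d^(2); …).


Via rank(M_{q-1}∘⋯∘M_p): M ≅ I[1,1]^2, I[1,2], I[1,3], I[3,3].
μ_θ-semistable layers: μ^(1)=17; μ^(2)=11; μ^(3)=5; μ^(4)=-11

((0, 1, 0); (0, 1, 1); (0, 0, 1); (4, 0, 0))


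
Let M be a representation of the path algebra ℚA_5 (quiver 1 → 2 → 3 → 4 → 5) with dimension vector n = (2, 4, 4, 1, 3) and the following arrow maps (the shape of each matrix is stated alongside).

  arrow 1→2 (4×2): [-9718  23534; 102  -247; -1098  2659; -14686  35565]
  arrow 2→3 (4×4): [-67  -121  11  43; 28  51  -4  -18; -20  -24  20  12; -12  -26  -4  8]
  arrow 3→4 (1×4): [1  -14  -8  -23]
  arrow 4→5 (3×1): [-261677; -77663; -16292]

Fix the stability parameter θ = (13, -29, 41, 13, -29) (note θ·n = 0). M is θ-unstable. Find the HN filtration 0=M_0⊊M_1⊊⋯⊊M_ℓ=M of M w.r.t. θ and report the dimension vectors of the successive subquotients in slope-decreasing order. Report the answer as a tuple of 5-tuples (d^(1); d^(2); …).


Interval decomposition of M: I[1,3], I[1,5], I[2,2]^2, I[3,3]^2, I[5,5]^2.
HN type (ℓ=4): μ^(1)=41; μ^(2)=25/3; μ^(3)=-8; μ^(4)=-29

((0, 0, 3, 0, 0); (0, 0, 1, 1, 1); (2, 2, 0, 0, 0); (0, 2, 0, 0, 2))


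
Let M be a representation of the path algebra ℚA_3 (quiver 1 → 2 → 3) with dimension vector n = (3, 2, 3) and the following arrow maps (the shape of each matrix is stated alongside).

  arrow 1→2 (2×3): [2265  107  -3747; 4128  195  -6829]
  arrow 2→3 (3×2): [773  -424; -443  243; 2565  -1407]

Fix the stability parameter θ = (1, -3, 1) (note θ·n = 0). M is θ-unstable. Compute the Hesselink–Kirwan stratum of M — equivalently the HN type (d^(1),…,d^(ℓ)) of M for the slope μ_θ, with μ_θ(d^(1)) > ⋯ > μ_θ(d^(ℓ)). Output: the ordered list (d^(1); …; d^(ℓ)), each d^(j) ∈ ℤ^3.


Via rank(M_{q-1}∘⋯∘M_p): M ≅ I[1,1], I[1,3]^2, I[3,3].
μ_θ-semistable layers: μ^(1)=1; μ^(2)=-1

((1, 0, 3); (2, 2, 0))


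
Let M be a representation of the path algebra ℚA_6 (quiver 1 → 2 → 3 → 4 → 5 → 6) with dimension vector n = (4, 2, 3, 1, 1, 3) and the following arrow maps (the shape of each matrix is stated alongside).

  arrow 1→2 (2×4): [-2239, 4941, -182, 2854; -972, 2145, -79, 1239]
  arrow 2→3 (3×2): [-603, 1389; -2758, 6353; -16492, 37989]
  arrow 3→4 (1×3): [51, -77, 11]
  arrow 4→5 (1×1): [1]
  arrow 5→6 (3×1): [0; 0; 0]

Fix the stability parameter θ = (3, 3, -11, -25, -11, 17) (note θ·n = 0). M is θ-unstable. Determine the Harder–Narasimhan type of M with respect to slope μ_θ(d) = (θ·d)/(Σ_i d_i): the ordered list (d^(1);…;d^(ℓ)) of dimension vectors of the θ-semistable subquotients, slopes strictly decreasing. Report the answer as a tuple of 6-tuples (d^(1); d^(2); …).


Interval decomposition of M: I[1,1]^2, I[1,3], I[1,5], I[3,3], I[6,6]^3.
HN type (ℓ=5): μ^(1)=17; μ^(2)=3; μ^(3)=-5/3; μ^(4)=-41/5; μ^(5)=-11

((0, 0, 0, 0, 0, 3); (2, 0, 0, 0, 0, 0); (1, 1, 1, 0, 0, 0); (1, 1, 1, 1, 1, 0); (0, 0, 1, 0, 0, 0))


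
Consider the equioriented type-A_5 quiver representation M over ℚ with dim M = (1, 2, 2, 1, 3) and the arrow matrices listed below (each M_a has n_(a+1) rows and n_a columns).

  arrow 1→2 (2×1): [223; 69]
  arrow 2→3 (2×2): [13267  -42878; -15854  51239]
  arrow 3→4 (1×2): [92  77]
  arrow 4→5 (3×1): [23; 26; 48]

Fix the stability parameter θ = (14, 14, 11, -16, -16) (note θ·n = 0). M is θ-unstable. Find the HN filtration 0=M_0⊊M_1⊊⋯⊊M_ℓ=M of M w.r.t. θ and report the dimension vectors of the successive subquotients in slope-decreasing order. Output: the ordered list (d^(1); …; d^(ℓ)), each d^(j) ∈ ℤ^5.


Barcode: M ≅ I[1,5], I[2,3], I[5,5]^2. HN layers by μ_θ (3 steps, strictly decreasing):
  μ^(1)=25/2; μ^(2)=7/5; μ^(3)=-16

((0, 1, 1, 0, 0); (1, 1, 1, 1, 1); (0, 0, 0, 0, 2))


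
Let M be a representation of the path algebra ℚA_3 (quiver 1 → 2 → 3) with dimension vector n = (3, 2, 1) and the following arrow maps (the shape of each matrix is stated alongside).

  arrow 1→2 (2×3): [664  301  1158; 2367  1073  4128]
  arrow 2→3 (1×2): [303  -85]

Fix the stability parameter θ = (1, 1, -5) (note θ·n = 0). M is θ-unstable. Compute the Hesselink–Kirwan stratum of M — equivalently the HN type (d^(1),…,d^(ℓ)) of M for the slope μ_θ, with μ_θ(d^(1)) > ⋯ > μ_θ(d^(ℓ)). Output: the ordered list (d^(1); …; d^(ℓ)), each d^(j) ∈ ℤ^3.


Barcode: M ≅ I[1,1], I[1,2], I[1,3]. HN layers by μ_θ (2 steps, strictly decreasing):
  μ^(1)=1; μ^(2)=-1

((2, 1, 0); (1, 1, 1))


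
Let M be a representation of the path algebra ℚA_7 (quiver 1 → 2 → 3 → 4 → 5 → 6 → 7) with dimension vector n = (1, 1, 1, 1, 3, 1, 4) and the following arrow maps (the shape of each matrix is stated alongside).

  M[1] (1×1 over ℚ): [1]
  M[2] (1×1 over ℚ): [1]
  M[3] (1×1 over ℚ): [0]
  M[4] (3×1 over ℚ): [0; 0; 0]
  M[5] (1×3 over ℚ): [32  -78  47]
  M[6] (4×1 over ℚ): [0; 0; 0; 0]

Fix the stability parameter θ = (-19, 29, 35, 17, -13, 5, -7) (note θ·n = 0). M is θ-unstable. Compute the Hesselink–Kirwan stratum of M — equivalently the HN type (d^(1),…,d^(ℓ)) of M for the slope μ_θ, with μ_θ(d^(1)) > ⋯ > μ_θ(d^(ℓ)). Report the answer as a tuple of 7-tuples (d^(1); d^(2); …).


Via rank(M_{q-1}∘⋯∘M_p): M ≅ I[1,3], I[4,4], I[5,5]^2, I[5,6], I[7,7]^4.
μ_θ-semistable layers: μ^(1)=35; μ^(2)=29; μ^(3)=17; μ^(4)=5; μ^(5)=-7; μ^(6)=-13; μ^(7)=-19

((0, 0, 1, 0, 0, 0, 0); (0, 1, 0, 0, 0, 0, 0); (0, 0, 0, 1, 0, 0, 0); (0, 0, 0, 0, 0, 1, 0); (0, 0, 0, 0, 0, 0, 4); (0, 0, 0, 0, 3, 0, 0); (1, 0, 0, 0, 0, 0, 0))


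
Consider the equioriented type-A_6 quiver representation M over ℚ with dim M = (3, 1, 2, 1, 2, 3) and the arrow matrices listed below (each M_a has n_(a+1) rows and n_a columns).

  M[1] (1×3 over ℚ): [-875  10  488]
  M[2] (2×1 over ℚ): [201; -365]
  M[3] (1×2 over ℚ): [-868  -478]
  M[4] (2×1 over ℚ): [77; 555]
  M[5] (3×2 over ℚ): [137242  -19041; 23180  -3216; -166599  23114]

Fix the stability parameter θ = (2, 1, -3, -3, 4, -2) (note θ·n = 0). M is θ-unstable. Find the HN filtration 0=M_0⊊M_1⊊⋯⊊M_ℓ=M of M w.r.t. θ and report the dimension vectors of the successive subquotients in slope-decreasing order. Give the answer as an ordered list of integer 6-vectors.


Barcode: M ≅ I[1,1]^2, I[1,6], I[3,3], I[5,6], I[6,6]. HN layers by μ_θ (5 steps, strictly decreasing):
  μ^(1)=2; μ^(2)=1; μ^(3)=-3/4; μ^(4)=-2; μ^(5)=-3

((2, 0, 0, 0, 0, 0); (0, 0, 0, 0, 2, 2); (1, 1, 1, 1, 0, 0); (0, 0, 0, 0, 0, 1); (0, 0, 1, 0, 0, 0))


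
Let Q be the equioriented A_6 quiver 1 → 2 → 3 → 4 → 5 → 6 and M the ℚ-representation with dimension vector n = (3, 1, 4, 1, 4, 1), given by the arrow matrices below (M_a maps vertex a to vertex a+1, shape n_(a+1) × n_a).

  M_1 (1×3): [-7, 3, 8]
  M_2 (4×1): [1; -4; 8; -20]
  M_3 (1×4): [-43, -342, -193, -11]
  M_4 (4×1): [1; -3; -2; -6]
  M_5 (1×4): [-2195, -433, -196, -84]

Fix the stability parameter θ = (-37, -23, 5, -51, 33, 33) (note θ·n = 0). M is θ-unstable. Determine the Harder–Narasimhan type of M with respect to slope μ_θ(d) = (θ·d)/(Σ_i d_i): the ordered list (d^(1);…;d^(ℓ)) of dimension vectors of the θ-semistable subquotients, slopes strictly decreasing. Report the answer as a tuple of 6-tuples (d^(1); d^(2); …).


Interval decomposition of M: I[1,1]^2, I[1,5], I[3,3]^3, I[5,5]^2, I[5,6].
HN type (ℓ=4): μ^(1)=33; μ^(2)=5; μ^(3)=-23; μ^(4)=-37

((0, 0, 0, 0, 4, 1); (0, 0, 3, 0, 0, 0); (0, 1, 1, 1, 0, 0); (3, 0, 0, 0, 0, 0))


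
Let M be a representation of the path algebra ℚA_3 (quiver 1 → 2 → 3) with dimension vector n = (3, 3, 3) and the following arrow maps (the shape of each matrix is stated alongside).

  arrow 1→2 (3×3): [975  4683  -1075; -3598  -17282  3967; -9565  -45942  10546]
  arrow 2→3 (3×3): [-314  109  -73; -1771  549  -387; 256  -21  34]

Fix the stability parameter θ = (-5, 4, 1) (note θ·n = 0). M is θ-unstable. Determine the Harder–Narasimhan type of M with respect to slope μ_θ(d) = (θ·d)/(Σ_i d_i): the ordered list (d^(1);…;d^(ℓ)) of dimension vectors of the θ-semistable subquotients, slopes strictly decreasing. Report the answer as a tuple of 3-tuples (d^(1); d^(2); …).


Via rank(M_{q-1}∘⋯∘M_p): M ≅ I[1,3]^3.
μ_θ-semistable layers: μ^(1)=5/2; μ^(2)=-5

((0, 3, 3); (3, 0, 0))


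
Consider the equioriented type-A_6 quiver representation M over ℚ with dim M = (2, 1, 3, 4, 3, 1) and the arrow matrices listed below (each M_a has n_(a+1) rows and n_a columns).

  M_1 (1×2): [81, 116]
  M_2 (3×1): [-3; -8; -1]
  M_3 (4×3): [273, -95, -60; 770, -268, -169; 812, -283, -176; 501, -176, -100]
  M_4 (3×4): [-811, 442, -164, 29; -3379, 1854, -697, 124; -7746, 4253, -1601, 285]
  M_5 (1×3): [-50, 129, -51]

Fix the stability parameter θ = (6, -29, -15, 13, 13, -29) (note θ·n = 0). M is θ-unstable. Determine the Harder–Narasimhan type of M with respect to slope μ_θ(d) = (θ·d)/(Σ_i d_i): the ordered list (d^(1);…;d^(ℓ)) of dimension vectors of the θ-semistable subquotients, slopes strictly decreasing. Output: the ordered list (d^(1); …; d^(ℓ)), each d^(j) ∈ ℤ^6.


Barcode: M ≅ I[1,1], I[1,6], I[3,5]^2, I[4,4]. HN layers by μ_θ (5 steps, strictly decreasing):
  μ^(1)=13; μ^(2)=6; μ^(3)=-1; μ^(4)=-38/3; μ^(5)=-15

((0, 0, 0, 3, 2, 0); (1, 0, 0, 0, 0, 0); (0, 0, 0, 1, 1, 1); (1, 1, 1, 0, 0, 0); (0, 0, 2, 0, 0, 0))


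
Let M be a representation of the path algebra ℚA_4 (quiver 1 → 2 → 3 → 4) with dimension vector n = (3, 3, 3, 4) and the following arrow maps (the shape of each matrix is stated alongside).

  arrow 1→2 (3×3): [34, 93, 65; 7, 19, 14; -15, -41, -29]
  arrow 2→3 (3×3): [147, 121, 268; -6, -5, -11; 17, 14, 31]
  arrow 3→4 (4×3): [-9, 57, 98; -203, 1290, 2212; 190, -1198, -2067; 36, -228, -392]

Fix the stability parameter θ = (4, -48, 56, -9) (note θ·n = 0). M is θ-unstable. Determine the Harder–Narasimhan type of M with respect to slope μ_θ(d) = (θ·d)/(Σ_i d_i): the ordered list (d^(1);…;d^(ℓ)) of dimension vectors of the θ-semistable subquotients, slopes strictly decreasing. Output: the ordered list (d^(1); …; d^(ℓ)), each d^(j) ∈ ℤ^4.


Interval decomposition of M: I[1,2], I[1,4]^2, I[3,4], I[4,4].
HN type (ℓ=3): μ^(1)=47/2; μ^(2)=-9; μ^(3)=-22

((0, 0, 3, 3); (0, 0, 0, 1); (3, 3, 0, 0))


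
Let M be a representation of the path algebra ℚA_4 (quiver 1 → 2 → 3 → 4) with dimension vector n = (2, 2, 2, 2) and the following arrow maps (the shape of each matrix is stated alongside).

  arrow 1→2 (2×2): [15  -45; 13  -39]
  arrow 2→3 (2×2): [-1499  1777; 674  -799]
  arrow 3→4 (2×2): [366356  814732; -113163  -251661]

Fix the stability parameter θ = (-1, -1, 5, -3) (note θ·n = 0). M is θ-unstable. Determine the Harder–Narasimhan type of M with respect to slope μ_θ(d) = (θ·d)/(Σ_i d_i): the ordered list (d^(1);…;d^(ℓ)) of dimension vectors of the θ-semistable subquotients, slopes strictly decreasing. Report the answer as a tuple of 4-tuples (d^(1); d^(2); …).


Interval decomposition of M: I[1,1], I[1,4], I[2,3], I[4,4].
HN type (ℓ=4): μ^(1)=5; μ^(2)=1; μ^(3)=-1; μ^(4)=-3

((0, 0, 1, 0); (0, 0, 1, 1); (2, 2, 0, 0); (0, 0, 0, 1))


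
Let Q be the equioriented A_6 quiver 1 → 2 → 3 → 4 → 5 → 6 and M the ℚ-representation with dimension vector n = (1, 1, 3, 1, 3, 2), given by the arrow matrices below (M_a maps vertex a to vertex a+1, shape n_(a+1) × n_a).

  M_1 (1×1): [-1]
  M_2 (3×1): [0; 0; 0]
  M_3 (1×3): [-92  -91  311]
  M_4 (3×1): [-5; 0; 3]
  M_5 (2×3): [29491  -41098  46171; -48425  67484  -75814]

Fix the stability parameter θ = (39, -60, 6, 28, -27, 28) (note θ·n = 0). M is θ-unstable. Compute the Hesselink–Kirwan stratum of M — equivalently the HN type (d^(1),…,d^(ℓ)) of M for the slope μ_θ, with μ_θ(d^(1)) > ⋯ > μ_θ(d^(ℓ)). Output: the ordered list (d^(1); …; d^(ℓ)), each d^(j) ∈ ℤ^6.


Interval decomposition of M: I[1,2], I[3,3]^2, I[3,6], I[5,5], I[5,6].
HN type (ℓ=5): μ^(1)=28; μ^(2)=6; μ^(3)=7/3; μ^(4)=-21/2; μ^(5)=-27

((0, 0, 0, 0, 0, 2); (0, 0, 2, 0, 0, 0); (0, 0, 1, 1, 1, 0); (1, 1, 0, 0, 0, 0); (0, 0, 0, 0, 2, 0))


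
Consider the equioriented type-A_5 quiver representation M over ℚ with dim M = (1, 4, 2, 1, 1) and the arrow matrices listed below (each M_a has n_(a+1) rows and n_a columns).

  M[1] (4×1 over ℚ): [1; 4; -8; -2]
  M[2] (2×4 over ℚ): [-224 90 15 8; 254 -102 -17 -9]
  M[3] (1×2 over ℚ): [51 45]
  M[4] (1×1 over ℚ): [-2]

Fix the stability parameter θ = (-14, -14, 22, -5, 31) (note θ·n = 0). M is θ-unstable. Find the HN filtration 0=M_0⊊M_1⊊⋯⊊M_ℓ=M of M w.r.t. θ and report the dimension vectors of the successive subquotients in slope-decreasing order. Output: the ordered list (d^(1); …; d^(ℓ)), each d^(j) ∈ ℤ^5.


Via rank(M_{q-1}∘⋯∘M_p): M ≅ I[1,2], I[2,2], I[2,3], I[2,5].
μ_θ-semistable layers: μ^(1)=31; μ^(2)=22; μ^(3)=17/2; μ^(4)=-14

((0, 0, 0, 0, 1); (0, 0, 1, 0, 0); (0, 0, 1, 1, 0); (1, 4, 0, 0, 0))


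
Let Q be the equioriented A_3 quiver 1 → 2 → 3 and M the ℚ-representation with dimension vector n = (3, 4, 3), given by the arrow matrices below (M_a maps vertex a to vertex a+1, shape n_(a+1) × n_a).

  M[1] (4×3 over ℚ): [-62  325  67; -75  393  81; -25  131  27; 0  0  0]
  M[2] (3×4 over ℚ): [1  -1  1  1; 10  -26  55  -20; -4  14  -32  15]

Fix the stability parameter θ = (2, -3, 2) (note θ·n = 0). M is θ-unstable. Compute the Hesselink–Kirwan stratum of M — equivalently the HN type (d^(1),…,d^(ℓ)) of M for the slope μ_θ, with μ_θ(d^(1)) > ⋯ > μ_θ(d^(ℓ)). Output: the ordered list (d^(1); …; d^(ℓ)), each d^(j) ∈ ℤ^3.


Via rank(M_{q-1}∘⋯∘M_p): M ≅ I[1,1], I[1,3]^2, I[2,2], I[2,3].
μ_θ-semistable layers: μ^(1)=2; μ^(2)=-1/2; μ^(3)=-3

((1, 0, 3); (2, 2, 0); (0, 2, 0))


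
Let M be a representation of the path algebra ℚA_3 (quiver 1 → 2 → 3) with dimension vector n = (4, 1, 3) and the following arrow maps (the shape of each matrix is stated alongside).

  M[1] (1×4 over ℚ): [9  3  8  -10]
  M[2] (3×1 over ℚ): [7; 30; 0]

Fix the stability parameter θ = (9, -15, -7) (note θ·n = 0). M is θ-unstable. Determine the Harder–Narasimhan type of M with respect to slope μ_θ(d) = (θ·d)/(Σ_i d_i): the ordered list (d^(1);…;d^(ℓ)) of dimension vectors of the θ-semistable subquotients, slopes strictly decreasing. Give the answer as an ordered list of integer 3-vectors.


Via rank(M_{q-1}∘⋯∘M_p): M ≅ I[1,1]^3, I[1,3], I[3,3]^2.
μ_θ-semistable layers: μ^(1)=9; μ^(2)=-13/3; μ^(3)=-7

((3, 0, 0); (1, 1, 1); (0, 0, 2))


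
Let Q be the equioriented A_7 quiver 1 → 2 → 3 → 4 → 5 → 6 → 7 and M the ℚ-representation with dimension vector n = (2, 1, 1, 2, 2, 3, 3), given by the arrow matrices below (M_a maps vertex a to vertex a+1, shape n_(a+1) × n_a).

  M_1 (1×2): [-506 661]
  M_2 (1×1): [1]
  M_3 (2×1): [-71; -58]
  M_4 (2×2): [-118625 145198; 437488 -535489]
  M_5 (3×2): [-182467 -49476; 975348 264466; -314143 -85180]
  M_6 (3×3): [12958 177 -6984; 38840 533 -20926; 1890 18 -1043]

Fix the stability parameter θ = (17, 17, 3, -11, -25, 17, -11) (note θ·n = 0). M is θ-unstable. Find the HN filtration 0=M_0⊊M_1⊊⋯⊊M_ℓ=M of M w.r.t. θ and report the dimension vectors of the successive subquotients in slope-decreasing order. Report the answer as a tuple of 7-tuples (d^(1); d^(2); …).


Interval decomposition of M: I[1,1], I[1,7], I[4,7], I[6,7].
HN type (ℓ=4): μ^(1)=17; μ^(2)=3; μ^(3)=1/5; μ^(4)=-18

((1, 0, 0, 0, 0, 0, 0); (0, 0, 0, 0, 0, 3, 3); (1, 1, 1, 1, 1, 0, 0); (0, 0, 0, 1, 1, 0, 0))


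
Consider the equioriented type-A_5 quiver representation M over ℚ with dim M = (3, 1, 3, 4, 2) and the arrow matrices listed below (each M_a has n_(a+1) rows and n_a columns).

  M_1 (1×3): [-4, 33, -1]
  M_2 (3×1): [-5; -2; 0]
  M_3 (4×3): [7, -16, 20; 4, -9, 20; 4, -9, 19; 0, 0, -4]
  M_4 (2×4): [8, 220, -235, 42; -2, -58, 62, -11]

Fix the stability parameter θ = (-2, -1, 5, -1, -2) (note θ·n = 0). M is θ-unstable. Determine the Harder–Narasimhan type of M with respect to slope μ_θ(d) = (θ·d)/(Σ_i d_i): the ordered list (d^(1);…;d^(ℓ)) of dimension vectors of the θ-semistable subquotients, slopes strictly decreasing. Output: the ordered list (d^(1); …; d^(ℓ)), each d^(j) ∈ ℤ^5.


Via rank(M_{q-1}∘⋯∘M_p): M ≅ I[1,1]^2, I[1,5], I[3,4], I[3,5], I[4,4].
μ_θ-semistable layers: μ^(1)=2; μ^(2)=2/3; μ^(3)=-1; μ^(4)=-2

((0, 0, 1, 1, 0); (0, 0, 2, 2, 2); (0, 1, 0, 1, 0); (3, 0, 0, 0, 0))


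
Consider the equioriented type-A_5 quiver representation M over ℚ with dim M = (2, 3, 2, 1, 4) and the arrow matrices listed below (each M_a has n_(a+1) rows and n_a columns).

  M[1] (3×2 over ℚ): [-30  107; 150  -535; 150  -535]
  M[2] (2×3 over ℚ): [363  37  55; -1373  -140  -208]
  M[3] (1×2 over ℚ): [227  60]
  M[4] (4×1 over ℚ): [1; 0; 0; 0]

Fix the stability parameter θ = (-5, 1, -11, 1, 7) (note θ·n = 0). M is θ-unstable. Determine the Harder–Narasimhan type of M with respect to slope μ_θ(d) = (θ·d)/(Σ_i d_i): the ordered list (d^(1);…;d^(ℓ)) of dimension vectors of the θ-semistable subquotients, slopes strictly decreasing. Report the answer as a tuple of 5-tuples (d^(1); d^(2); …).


Interval decomposition of M: I[1,1], I[1,5], I[2,2], I[2,3], I[5,5]^3.
HN type (ℓ=3): μ^(1)=7; μ^(2)=1; μ^(3)=-5

((0, 0, 0, 0, 4); (0, 1, 0, 1, 0); (2, 2, 2, 0, 0))


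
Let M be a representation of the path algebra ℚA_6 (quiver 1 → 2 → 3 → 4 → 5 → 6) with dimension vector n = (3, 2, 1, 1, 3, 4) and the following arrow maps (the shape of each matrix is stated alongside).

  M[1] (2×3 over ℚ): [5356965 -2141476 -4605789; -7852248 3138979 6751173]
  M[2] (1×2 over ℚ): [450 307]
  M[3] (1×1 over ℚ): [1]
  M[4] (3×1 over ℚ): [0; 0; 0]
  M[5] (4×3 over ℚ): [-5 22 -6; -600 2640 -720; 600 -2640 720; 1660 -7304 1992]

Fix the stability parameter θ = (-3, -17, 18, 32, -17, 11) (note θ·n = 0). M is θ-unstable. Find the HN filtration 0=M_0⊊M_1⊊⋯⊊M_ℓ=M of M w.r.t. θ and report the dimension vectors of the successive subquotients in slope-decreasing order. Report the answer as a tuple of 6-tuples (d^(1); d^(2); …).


Via rank(M_{q-1}∘⋯∘M_p): M ≅ I[1,1], I[1,2], I[1,4], I[5,5]^2, I[5,6], I[6,6]^3.
μ_θ-semistable layers: μ^(1)=32; μ^(2)=18; μ^(3)=11; μ^(4)=-3; μ^(5)=-10; μ^(6)=-17

((0, 0, 0, 1, 0, 0); (0, 0, 1, 0, 0, 0); (0, 0, 0, 0, 0, 4); (1, 0, 0, 0, 0, 0); (2, 2, 0, 0, 0, 0); (0, 0, 0, 0, 3, 0))


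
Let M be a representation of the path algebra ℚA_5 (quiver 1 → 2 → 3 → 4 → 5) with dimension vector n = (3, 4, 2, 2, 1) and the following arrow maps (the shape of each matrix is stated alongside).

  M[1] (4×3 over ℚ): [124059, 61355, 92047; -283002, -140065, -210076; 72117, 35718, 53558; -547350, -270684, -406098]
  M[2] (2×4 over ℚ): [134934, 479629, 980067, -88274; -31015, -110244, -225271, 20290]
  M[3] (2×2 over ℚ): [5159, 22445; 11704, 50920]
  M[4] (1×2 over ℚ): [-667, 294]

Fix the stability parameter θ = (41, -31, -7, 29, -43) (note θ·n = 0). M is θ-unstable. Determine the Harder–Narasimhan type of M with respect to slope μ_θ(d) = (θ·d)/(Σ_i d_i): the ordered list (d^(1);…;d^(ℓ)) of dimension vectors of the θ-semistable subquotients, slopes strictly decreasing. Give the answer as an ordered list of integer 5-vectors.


Via rank(M_{q-1}∘⋯∘M_p): M ≅ I[1,2], I[1,3], I[1,5], I[2,2], I[4,4].
μ_θ-semistable layers: μ^(1)=29; μ^(2)=5; μ^(3)=1; μ^(4)=-11/5; μ^(5)=-31

((0, 0, 0, 1, 0); (1, 1, 0, 0, 0); (1, 1, 1, 0, 0); (1, 1, 1, 1, 1); (0, 1, 0, 0, 0))


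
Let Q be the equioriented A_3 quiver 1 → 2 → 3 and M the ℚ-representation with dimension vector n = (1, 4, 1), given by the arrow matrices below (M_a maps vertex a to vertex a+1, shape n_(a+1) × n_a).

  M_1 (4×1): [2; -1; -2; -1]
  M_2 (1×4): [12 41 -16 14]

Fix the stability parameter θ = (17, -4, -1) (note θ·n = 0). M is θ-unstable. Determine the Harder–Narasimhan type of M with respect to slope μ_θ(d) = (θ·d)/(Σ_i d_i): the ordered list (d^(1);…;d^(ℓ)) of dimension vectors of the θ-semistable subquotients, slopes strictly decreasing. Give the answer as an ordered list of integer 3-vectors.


Via rank(M_{q-1}∘⋯∘M_p): M ≅ I[1,3], I[2,2]^3.
μ_θ-semistable layers: μ^(1)=4; μ^(2)=-4

((1, 1, 1); (0, 3, 0))


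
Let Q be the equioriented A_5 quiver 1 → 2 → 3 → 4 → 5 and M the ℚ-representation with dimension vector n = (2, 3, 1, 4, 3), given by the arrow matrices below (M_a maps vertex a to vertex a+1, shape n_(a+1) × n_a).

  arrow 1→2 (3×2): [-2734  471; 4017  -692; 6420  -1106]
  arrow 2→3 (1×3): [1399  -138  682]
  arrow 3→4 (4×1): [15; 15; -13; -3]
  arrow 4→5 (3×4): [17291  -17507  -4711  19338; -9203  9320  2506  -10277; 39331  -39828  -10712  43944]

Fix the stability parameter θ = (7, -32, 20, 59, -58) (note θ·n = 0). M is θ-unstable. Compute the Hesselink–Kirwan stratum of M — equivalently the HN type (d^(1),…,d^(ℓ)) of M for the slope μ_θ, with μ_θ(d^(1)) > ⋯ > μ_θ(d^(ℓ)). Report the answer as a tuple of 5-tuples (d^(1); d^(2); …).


Interval decomposition of M: I[1,2], I[1,5], I[2,2], I[4,4], I[4,5]^2.
HN type (ℓ=5): μ^(1)=59; μ^(2)=7; μ^(3)=1/2; μ^(4)=-25/2; μ^(5)=-32

((0, 0, 0, 1, 0); (0, 0, 1, 1, 1); (0, 0, 0, 2, 2); (2, 2, 0, 0, 0); (0, 1, 0, 0, 0))


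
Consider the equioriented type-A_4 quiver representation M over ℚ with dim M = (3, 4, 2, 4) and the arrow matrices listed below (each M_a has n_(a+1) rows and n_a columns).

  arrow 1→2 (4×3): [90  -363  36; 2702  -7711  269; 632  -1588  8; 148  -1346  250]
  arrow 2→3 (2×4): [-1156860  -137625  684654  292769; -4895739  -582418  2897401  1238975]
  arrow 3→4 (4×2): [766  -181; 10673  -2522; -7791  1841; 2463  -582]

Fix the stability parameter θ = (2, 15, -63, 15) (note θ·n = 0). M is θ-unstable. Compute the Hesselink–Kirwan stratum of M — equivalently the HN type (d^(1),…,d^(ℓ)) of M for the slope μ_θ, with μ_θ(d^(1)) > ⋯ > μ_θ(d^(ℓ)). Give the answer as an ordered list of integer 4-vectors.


Barcode: M ≅ I[1,1], I[1,4]^2, I[2,2]^2, I[4,4]^2. HN layers by μ_θ (3 steps, strictly decreasing):
  μ^(1)=15; μ^(2)=2; μ^(3)=-46/3

((0, 2, 0, 4); (1, 0, 0, 0); (2, 2, 2, 0))


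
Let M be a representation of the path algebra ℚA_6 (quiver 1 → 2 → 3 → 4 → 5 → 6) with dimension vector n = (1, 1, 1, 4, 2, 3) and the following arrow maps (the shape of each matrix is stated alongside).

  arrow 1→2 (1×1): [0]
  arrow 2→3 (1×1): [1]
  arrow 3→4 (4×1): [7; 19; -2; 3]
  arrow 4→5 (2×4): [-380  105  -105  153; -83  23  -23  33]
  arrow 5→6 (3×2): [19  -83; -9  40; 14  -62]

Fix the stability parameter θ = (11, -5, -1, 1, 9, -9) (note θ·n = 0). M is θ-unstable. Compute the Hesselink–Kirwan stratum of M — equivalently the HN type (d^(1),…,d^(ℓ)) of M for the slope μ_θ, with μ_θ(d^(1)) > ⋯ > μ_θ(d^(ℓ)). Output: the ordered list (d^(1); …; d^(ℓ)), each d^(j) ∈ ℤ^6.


Barcode: M ≅ I[1,1], I[2,6], I[4,4]^2, I[4,6], I[6,6]. HN layers by μ_θ (6 steps, strictly decreasing):
  μ^(1)=11; μ^(2)=1; μ^(3)=1/3; μ^(4)=-1; μ^(5)=-5; μ^(6)=-9

((1, 0, 0, 0, 0, 0); (0, 0, 0, 2, 0, 0); (0, 0, 0, 2, 2, 2); (0, 0, 1, 0, 0, 0); (0, 1, 0, 0, 0, 0); (0, 0, 0, 0, 0, 1))


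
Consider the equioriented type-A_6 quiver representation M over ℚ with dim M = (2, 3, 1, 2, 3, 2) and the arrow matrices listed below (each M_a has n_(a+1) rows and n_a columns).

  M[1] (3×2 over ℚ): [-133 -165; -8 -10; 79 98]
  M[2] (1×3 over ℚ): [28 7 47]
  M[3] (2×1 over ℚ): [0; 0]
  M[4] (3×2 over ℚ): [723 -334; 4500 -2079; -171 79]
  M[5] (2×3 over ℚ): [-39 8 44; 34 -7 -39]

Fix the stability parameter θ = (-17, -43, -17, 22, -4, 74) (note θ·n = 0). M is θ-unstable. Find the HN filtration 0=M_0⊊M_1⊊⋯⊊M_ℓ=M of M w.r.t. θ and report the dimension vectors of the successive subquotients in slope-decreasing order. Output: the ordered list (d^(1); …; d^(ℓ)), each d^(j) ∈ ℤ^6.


Barcode: M ≅ I[1,2], I[1,3], I[2,2], I[4,6]^2, I[5,5]. HN layers by μ_θ (6 steps, strictly decreasing):
  μ^(1)=74; μ^(2)=9; μ^(3)=-4; μ^(4)=-17; μ^(5)=-30; μ^(6)=-43

((0, 0, 0, 0, 0, 2); (0, 0, 0, 2, 2, 0); (0, 0, 0, 0, 1, 0); (0, 0, 1, 0, 0, 0); (2, 2, 0, 0, 0, 0); (0, 1, 0, 0, 0, 0))


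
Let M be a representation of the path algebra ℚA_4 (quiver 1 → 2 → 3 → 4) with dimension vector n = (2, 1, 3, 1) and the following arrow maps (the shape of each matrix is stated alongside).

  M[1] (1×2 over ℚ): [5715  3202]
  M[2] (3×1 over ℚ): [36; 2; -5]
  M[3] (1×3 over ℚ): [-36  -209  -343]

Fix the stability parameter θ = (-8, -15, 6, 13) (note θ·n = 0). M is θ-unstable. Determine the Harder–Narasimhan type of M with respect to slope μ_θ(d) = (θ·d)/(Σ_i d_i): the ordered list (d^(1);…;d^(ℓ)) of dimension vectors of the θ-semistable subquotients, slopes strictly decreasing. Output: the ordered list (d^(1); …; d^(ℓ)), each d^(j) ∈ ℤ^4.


Via rank(M_{q-1}∘⋯∘M_p): M ≅ I[1,1], I[1,4], I[3,3]^2.
μ_θ-semistable layers: μ^(1)=13; μ^(2)=6; μ^(3)=-8; μ^(4)=-23/2

((0, 0, 0, 1); (0, 0, 3, 0); (1, 0, 0, 0); (1, 1, 0, 0))


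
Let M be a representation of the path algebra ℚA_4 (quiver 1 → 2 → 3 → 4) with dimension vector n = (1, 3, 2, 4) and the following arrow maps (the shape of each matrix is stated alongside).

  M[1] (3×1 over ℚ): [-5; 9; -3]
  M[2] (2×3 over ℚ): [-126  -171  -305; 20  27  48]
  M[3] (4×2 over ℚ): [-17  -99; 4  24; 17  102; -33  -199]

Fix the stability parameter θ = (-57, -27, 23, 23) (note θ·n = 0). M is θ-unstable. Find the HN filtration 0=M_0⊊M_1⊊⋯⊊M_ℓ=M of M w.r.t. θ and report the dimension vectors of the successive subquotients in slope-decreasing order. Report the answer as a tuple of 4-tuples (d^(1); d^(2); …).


Via rank(M_{q-1}∘⋯∘M_p): M ≅ I[1,4], I[2,2], I[2,4], I[4,4]^2.
μ_θ-semistable layers: μ^(1)=23; μ^(2)=-27; μ^(3)=-57

((0, 0, 2, 4); (0, 3, 0, 0); (1, 0, 0, 0))
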